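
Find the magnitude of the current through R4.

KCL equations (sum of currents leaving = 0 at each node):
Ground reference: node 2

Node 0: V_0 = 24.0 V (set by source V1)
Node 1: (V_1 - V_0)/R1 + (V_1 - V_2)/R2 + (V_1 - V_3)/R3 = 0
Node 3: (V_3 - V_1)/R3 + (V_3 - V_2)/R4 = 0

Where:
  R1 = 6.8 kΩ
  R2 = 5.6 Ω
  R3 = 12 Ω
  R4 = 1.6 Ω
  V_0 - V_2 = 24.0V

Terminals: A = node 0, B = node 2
Nodal analysis, taking node 2 as the 0 V reference.
Source V1 fixes V_0 = 24 V.
KCL at each unknown node (sum of currents leaving = 0; resistances in Ω):
  Node 1: (V_1 - 24)/6800 + (V_1 - 0)/5.6 + (V_1 - V_3)/12 = 0
  Node 3: (V_3 - V_1)/12 + (V_3 - 0)/1.6 = 0
Collecting terms (coefficients in siemens):
  0.2621·V_1 - 0.08333·V_3 = 0.003529
  0.7083·V_3 - 0.08333·V_1 = 0
Determinant D = (0.2621)(0.7083) - (-0.08333)(-0.08333) = 0.1787
V_1 = [(0.003529)(0.7083) - (-0.08333)(0)]/D = 0.01399 V
V_3 = [(0.2621)(0) - (0.003529)(-0.08333)]/D = 0.001646 V
I_R4 = (V_2 - V_3)/R4 = (0 - 0.001646)/1.6 = -0.001029 A
|I_R4| = 0.001029 A

Final answer: |I_R4| = 0.001029 A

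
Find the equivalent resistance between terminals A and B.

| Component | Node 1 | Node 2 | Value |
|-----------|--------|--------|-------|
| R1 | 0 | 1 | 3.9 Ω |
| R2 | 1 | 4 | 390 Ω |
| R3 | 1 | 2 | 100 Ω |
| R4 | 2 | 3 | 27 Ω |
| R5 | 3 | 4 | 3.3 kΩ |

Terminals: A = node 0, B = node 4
Reduce the network between node 0 (A) and node 4 (B) by series/parallel combination:
  Rs1 = R3 + R4 (series, joined only at node 2) = 100 + 27 = 127 Ω
  Rs2 = R5 + Rs1 (series, joined only at node 3) = 3300 + 127 = 3427 Ω
  Rp1 = R2 ‖ Rs2 (parallel, both between nodes 1 and 4) = 1/(1/390 + 1/3427) = 350.2 Ω
  Rs3 = R1 + Rp1 (series, joined only at node 1) = 3.9 + 350.2 = 354.1 Ω
R_eq = 354.1 Ω

Final answer: 354.1 Ω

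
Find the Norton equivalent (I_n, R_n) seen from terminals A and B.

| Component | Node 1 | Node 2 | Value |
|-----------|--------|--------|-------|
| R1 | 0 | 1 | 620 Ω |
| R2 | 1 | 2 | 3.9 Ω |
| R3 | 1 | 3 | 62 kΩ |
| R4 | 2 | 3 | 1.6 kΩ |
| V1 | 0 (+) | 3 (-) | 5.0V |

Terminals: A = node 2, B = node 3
Find the Thévenin equivalent first; then I_n = V_th/R_th and R_n = R_th.
Step 1 — V_th is the open-circuit voltage V_A - V_B (nothing connected across the terminals).
Nodal analysis, taking node 3 as the 0 V reference.
Source V1 fixes V_0 = 5 V.
KCL at each unknown node (sum of currents leaving = 0; resistances in Ω):
  Node 1: (V_1 - 5)/620 + (V_1 - V_2)/3.9 + (V_1 - 0)/62000 = 0
  Node 2: (V_2 - V_1)/3.9 + (V_2 - 0)/1600 = 0
Collecting terms (coefficients in siemens):
  0.258·V_1 - 0.2564·V_2 = 0.008065
  0.257·V_2 - 0.2564·V_1 = 0
Determinant D = (0.258)(0.257) - (-0.2564)(-0.2564) = 0.000579
V_1 = [(0.008065)(0.257) - (-0.2564)(0)]/D = 3.58 V
V_2 = [(0.258)(0) - (0.008065)(-0.2564)]/D = 3.572 V
V_th = V_2 - V_3 = 3.572 - 0 = 3.572 V
Step 2 — R_th: zero the source — replace V1 by a short circuit (node 3 merges into node 0) — and find the resistance seen between A (node 2) and B (node 0).
Reduce the network between node 2 (A) and node 0 (B) by series/parallel combination:
  Rp1 = R1 ‖ R3 (parallel, both between nodes 0 and 1) = 1/(1/620 + 1/62000) = 613.9 Ω
  Rs1 = R2 + Rp1 (series, joined only at node 1) = 3.9 + 613.9 = 617.8 Ω
  Rp2 = R4 ‖ Rs1 (parallel, both between nodes 0 and 2) = 1/(1/1600 + 1/617.8) = 445.7 Ω
R_th = 445.7 Ω
I_n = V_th/R_th = 3.572/445.7 = 0.008014 A, and R_n = R_th = 445.7 Ω

Final answer: I_n = 0.008014 A, R_n = 445.7 Ω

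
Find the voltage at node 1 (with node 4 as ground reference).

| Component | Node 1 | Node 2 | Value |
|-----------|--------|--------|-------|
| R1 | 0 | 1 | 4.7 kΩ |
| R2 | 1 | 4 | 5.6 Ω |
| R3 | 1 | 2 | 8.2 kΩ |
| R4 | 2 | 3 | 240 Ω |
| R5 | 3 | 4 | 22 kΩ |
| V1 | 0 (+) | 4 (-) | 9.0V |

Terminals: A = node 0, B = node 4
Nodal analysis, taking node 4 as the 0 V reference.
Source V1 fixes V_0 = 9 V.
KCL at each unknown node (sum of currents leaving = 0; resistances in Ω):
  Node 1: (V_1 - 9)/4700 + (V_1 - 0)/5.6 + (V_1 - V_2)/8200 = 0
  Node 2: (V_2 - V_1)/8200 + (V_2 - V_3)/240 = 0
  Node 3: (V_3 - V_2)/240 + (V_3 - 0)/22000 = 0
Collecting terms (coefficients in siemens):
  0.1789·V_1 - 0.000122·V_2 = 0.001915
  0.004289·V_2 - 0.000122·V_1 - 0.004167·V_3 = 0
  0.004212·V_3 - 0.004167·V_2 = 0
Solving these 3 simultaneous equations (Gaussian elimination) gives:
  V_1 = 0.01071 V, V_2 = 0.007824 V, V_3 = 0.00774 V
The requested potential is V_1 = 0.01071 V.

Final answer: V_1 = 0.01071 V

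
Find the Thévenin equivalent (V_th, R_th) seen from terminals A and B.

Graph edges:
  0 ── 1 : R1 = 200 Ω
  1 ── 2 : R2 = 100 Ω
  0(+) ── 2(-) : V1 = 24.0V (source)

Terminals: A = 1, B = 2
Step 1 — V_th is the open-circuit voltage V_A - V_B (nothing connected across the terminals).
Nodal analysis, taking node 2 as the 0 V reference.
Source V1 fixes V_0 = 24 V.
KCL at each unknown node (sum of currents leaving = 0; resistances in Ω):
  Node 1: (V_1 - 24)/200 + (V_1 - 0)/100 = 0
Collecting terms: 0.015 × V_1 = 0.12  =>  V_1 = 8 V
V_th = V_1 - V_2 = 8 - 0 = 8 V
Step 2 — R_th: zero the source — replace V1 by a short circuit (node 2 merges into node 0) — and find the resistance seen between A (node 1) and B (node 0).
Reduce the network between node 1 (A) and node 0 (B) by series/parallel combination:
  Rp1 = R1 ‖ R2 (parallel, both between nodes 0 and 1) = 1/(1/200 + 1/100) = 66.67 Ω
R_th = 66.67 Ω

Final answer: V_th = 8 V, R_th = 66.67 Ω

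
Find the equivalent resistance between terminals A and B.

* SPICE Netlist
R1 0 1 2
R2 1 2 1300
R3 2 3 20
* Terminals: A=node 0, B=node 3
Reduce the network between node 0 (A) and node 3 (B) by series/parallel combination:
  Rs1 = R1 + R2 (series, joined only at node 1) = 2 + 1300 = 1302 Ω
  Rs2 = R3 + Rs1 (series, joined only at node 2) = 20 + 1302 = 1322 Ω
R_eq = 1.322 kΩ

Final answer: 1.322 kΩ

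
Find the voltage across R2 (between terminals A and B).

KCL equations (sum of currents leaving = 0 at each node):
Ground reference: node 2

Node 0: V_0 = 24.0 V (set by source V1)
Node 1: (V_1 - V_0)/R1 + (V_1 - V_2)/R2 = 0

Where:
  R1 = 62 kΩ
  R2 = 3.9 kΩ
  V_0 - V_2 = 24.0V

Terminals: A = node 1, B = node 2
R1 and R2 are in series across V1 (node 0 → node 1 → node 2), and the output A–B is taken across R2, so this is a voltage divider.
Series current: I = V1/(R1 + R2) = 24/(62000 + 3900) = 24/65900 = 0.0003642 A
V_R2 = I × R2 = V1 × R2/(R1 + R2) = 24 × 3900/65900 = 1.42 V

Final answer: 1.42 V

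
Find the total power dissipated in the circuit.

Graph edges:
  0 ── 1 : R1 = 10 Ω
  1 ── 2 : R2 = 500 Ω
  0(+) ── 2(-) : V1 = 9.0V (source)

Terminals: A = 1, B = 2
Nodal analysis, taking node 2 as the 0 V reference.
Source V1 fixes V_0 = 9 V.
KCL at each unknown node (sum of currents leaving = 0; resistances in Ω):
  Node 1: (V_1 - 9)/10 + (V_1 - 0)/500 = 0
Collecting terms: 0.102 × V_1 = 0.9  =>  V_1 = 8.824 V
Power in each resistor, P = (ΔV)²/R:
  P_R1 = (9 - 8.824)²/10 = 0.003114 W
  P_R2 = (8.824 - 0)²/500 = 0.1557 W
P_total = P_R1 + P_R2 = 0.1588 W

Final answer: 0.1588 W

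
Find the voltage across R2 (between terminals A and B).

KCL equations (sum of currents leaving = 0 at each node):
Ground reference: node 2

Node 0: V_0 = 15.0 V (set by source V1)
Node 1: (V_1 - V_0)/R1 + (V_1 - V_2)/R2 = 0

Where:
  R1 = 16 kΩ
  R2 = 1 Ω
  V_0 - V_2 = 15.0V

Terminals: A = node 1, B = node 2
R1 and R2 are in series across V1 (node 0 → node 1 → node 2), and the output A–B is taken across R2, so this is a voltage divider.
Series current: I = V1/(R1 + R2) = 15/(16000 + 1) = 15/16000 = 0.0009374 A
V_R2 = I × R2 = V1 × R2/(R1 + R2) = 15 × 1/16000 = 0.0009374 V

Final answer: 0.0009374 V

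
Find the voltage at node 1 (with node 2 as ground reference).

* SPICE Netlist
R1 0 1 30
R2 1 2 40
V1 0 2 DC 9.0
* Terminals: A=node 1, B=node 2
Nodal analysis, taking node 2 as the 0 V reference.
Source V1 fixes V_0 = 9 V.
KCL at each unknown node (sum of currents leaving = 0; resistances in Ω):
  Node 1: (V_1 - 9)/30 + (V_1 - 0)/40 = 0
Collecting terms: 0.05833 × V_1 = 0.3  =>  V_1 = 5.143 V
The requested potential is V_1 = 5.143 V.

Final answer: V_1 = 5.143 V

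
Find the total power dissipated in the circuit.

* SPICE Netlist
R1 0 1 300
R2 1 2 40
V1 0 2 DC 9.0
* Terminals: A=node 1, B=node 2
Nodal analysis, taking node 2 as the 0 V reference.
Source V1 fixes V_0 = 9 V.
KCL at each unknown node (sum of currents leaving = 0; resistances in Ω):
  Node 1: (V_1 - 9)/300 + (V_1 - 0)/40 = 0
Collecting terms: 0.02833 × V_1 = 0.03  =>  V_1 = 1.059 V
Power in each resistor, P = (ΔV)²/R:
  P_R1 = (9 - 1.059)²/300 = 0.2102 W
  P_R2 = (1.059 - 0)²/40 = 0.02803 W
P_total = P_R1 + P_R2 = 0.2382 W

Final answer: 0.2382 W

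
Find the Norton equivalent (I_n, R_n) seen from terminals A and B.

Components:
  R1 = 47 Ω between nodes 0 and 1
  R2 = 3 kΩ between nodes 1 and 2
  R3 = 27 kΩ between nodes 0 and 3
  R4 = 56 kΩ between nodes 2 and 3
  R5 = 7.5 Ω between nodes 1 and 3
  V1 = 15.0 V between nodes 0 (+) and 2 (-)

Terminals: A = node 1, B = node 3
Find the Thévenin equivalent first; then I_n = V_th/R_th and R_n = R_th.
Step 1 — V_th is the open-circuit voltage V_A - V_B (nothing connected across the terminals).
Nodal analysis, taking node 2 as the 0 V reference.
Source V1 fixes V_0 = 15 V.
KCL at each unknown node (sum of currents leaving = 0; resistances in Ω):
  Node 1: (V_1 - 15)/47 + (V_1 - 0)/3000 + (V_1 - V_3)/7.5 = 0
  Node 3: (V_3 - 15)/27000 + (V_3 - 0)/56000 + (V_3 - V_1)/7.5 = 0
Collecting terms (coefficients in siemens):
  0.1549·V_1 - 0.1333·V_3 = 0.3191
  0.1334·V_3 - 0.1333·V_1 = 0.0005556
Determinant D = (0.1549)(0.1334) - (-0.1333)(-0.1333) = 0.00289
V_1 = [(0.3191)(0.1334) - (-0.1333)(0.0005556)]/D = 14.76 V
V_3 = [(0.1549)(0.0005556) - (0.3191)(-0.1333)]/D = 14.75 V
V_th = V_1 - V_3 = 14.76 - 14.75 = 0.001908 V
Step 2 — R_th: zero the source — replace V1 by a short circuit (node 2 merges into node 0) — and find the resistance seen between A (node 1) and B (node 3).
Reduce the network between node 1 (A) and node 3 (B) by series/parallel combination:
  Rp1 = R1 ‖ R2 (parallel, both between nodes 0 and 1) = 1/(1/47 + 1/3000) = 46.28 Ω
  Rp2 = R3 ‖ R4 (parallel, both between nodes 0 and 3) = 1/(1/27000 + 1/56000) = 18220 Ω
  Rs1 = Rp1 + Rp2 (series, joined only at node 0) = 46.28 + 18220 = 18260 Ω
  Rp3 = R5 ‖ Rs1 (parallel, both between nodes 1 and 3) = 1/(1/7.5 + 1/18260) = 7.497 Ω
R_th = 7.497 Ω
I_n = V_th/R_th = 0.001908/7.497 = 0.0002545 A, and R_n = R_th = 7.497 Ω

Final answer: I_n = 0.0002545 A, R_n = 7.497 Ω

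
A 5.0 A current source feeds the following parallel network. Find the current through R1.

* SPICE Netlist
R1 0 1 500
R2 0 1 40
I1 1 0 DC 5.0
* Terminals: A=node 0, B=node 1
All resistors sit directly between nodes 0 and 1, so they are in parallel and share one voltage V; the full source current 5 A splits among them.
1/R_par = 1/500 + 1/40 = 0.027 S  =>  R_par = 37.04 Ω
V = I × R_par = 5 × 37.04 = 185.2 V
I_R1 = V/R1 = 185.2/500 = 0.3704 A

Final answer: 0.3704 A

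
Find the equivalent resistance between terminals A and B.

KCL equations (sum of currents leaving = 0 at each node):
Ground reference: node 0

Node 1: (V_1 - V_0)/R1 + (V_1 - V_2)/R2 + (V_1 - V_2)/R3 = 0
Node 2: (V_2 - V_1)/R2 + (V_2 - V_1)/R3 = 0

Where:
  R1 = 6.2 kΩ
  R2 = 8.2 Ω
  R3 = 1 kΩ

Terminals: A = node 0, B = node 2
Reduce the network between node 0 (A) and node 2 (B) by series/parallel combination:
  Rp1 = R2 ‖ R3 (parallel, both between nodes 1 and 2) = 1/(1/8.2 + 1/1000) = 8.133 Ω
  Rs1 = R1 + Rp1 (series, joined only at node 1) = 6200 + 8.133 = 6208 Ω
R_eq = 6.208 kΩ

Final answer: 6.208 kΩ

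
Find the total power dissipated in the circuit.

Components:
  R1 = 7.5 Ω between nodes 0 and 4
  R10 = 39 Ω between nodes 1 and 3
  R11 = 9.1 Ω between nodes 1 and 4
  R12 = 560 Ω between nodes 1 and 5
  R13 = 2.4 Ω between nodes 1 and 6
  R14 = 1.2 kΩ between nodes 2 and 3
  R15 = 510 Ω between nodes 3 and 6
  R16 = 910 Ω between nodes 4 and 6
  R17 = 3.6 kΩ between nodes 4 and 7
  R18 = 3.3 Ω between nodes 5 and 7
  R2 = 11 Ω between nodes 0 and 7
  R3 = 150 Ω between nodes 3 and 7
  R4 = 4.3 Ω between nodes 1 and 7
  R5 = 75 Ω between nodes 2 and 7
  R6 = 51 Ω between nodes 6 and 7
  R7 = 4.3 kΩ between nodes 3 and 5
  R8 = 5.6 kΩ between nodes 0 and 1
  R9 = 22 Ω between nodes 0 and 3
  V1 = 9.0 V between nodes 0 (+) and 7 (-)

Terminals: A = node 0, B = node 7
Nodal analysis, taking node 7 as the 0 V reference.
Source V1 fixes V_0 = 9 V.
KCL at each unknown node (sum of currents leaving = 0; resistances in Ω):
  Node 1: (V_1 - 0)/4.3 + (V_1 - 9)/5600 + (V_1 - V_3)/39 + (V_1 - V_4)/9.1 + (V_1 - V_5)/560 + (V_1 - V_6)/2.4 = 0
  Node 2: (V_2 - 0)/75 + (V_2 - V_3)/1200 = 0
  Node 3: (V_3 - 0)/150 + (V_3 - V_5)/4300 + (V_3 - 9)/22 + (V_3 - V_1)/39 + (V_3 - V_2)/1200 + (V_3 - V_6)/510 = 0
  Node 4: (V_4 - 9)/7.5 + (V_4 - V_1)/9.1 + (V_4 - V_6)/910 + (V_4 - 0)/3600 = 0
  Node 5: (V_5 - V_3)/4300 + (V_5 - V_1)/560 + (V_5 - 0)/3.3 = 0
  Node 6: (V_6 - 0)/51 + (V_6 - V_1)/2.4 + (V_6 - V_3)/510 + (V_6 - V_4)/910 = 0
Collecting terms (coefficients in siemens):
  0.7867·V_1 - 0.02564·V_3 - 0.1099·V_4 - 0.001786·V_5 - 0.4167·V_6 = 0.001607
  0.01417·V_2 - 0.0008333·V_3 = 0
  0.08079·V_3 - 0.02564·V_1 - 0.0008333·V_2 - 0.0002326·V_5 - 0.001961·V_6 = 0.4091
  0.2446·V_4 - 0.1099·V_1 - 0.001099·V_6 = 1.2
  0.305·V_5 - 0.001786·V_1 - 0.0002326·V_3 = 0
  0.4393·V_6 - 0.4167·V_1 - 0.001961·V_3 - 0.001099·V_4 = 0
Solving these 6 simultaneous equations (Gaussian elimination) gives:
  V_1 = 2.065 V, V_2 = 0.3395 V, V_3 = 5.771 V, V_4 = 5.843 V
  V_5 = 0.01649 V, V_6 = 1.999 V
Power in each resistor, P = (ΔV)²/R:
  P_R1 = (9 - 5.843)²/7.5 = 1.329 W
  P_R2 = (9 - 0)²/11 = 7.364 W
  P_R3 = (5.771 - 0)²/150 = 0.222 W
  P_R4 = (2.065 - 0)²/4.3 = 0.9915 W
  P_R5 = (0.3395 - 0)²/75 = 0.001537 W
  P_R6 = (1.999 - 0)²/51 = 0.07832 W
  P_R7 = (5.771 - 0.01649)²/4300 = 0.007701 W
  P_R8 = (9 - 2.065)²/5600 = 0.008589 W
  P_R9 = (9 - 5.771)²/22 = 0.4739 W
  P_R10 = (2.065 - 5.771)²/39 = 0.3522 W
  P_R11 = (2.065 - 5.843)²/9.1 = 1.568 W
  P_R12 = (2.065 - 0.01649)²/560 = 0.007492 W
  P_R13 = (2.065 - 1.999)²/2.4 = 0.001824 W
  P_R14 = (0.3395 - 5.771)²/1200 = 0.02459 W
  P_R15 = (5.771 - 1.999)²/510 = 0.0279 W
  P_R16 = (5.843 - 1.999)²/910 = 0.01624 W
  P_R17 = (5.843 - 0)²/3600 = 0.009482 W
  P_R18 = (0.01649 - 0)²/3.3 = 0.00008237 W
P_total = P_R1 + P_R2 + P_R3 + P_R4 + P_R5 + P_R6 + P_R7 + P_R8 + P_R9 + P_R10 + P_R11 + P_R12 + P_R13 + P_R14 + P_R15 + P_R16 + P_R17 + P_R18 = 12.48 W

Final answer: 12.48 W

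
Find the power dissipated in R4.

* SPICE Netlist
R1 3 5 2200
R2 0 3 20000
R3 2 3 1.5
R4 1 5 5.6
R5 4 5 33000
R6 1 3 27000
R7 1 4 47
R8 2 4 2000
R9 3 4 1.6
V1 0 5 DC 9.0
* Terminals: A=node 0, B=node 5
Nodal analysis, taking node 5 as the 0 V reference.
Source V1 fixes V_0 = 9 V.
KCL at each unknown node (sum of currents leaving = 0; resistances in Ω):
  Node 1: (V_1 - 0)/5.6 + (V_1 - V_3)/27000 + (V_1 - V_4)/47 = 0
  Node 2: (V_2 - V_3)/1.5 + (V_2 - V_4)/2000 = 0
  Node 3: (V_3 - 0)/2200 + (V_3 - 9)/20000 + (V_3 - V_2)/1.5 + (V_3 - V_1)/27000 + (V_3 - V_4)/1.6 = 0
  Node 4: (V_4 - 0)/33000 + (V_4 - V_1)/47 + (V_4 - V_2)/2000 + (V_4 - V_3)/1.6 = 0
Collecting terms (coefficients in siemens):
  0.1999·V_1 - 0.00003704·V_3 - 0.02128·V_4 = 0
  0.6672·V_2 - 0.6667·V_3 - 0.0005·V_4 = 0
  1.292·V_3 - 0.00003704·V_1 - 0.6667·V_2 - 0.625·V_4 = 0.00045
  0.6468·V_4 - 0.02128·V_1 - 0.0005·V_2 - 0.625·V_3 = 0
Solving these 4 simultaneous equations (Gaussian elimination) gives:
  V_1 = 0.002449 V, V_2 = 0.02367 V, V_3 = 0.02367 V, V_4 = 0.02297 V
I_R4 = (V_1 - V_5)/R4 = (0.002449 - 0)/5.6 = 0.0004374 A
P_R4 = I_R4² × R4 = (0.0004374)² × 5.6 = 0.000001071 W

Final answer: 1.071e-06 W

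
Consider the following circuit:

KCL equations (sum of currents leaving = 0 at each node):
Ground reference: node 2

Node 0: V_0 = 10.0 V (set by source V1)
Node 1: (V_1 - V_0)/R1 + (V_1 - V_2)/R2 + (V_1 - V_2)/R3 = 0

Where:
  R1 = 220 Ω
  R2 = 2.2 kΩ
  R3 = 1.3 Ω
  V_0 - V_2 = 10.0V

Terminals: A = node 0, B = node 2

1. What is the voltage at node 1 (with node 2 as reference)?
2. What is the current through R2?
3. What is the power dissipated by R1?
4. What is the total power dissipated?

Nodal analysis, taking node 2 as the 0 V reference.
Source V1 fixes V_0 = 10 V.
KCL at each unknown node (sum of currents leaving = 0; resistances in Ω):
  Node 1: (V_1 - 10)/220 + (V_1 - 0)/2200 + (V_1 - 0)/1.3 = 0
Collecting terms: 0.7742 × V_1 = 0.04545  =>  V_1 = 0.05871 V
Part 1:
  Read off the nodal solution: V_1 = 0.05871 V
Part 2:
  I_R2 = (V_1 - V_2)/R2 = (0.05871 - 0)/2200 = 0.00002669 A
  Magnitude: I_R2 = 0.00002669 A
Part 3:
  I_R1 = (V_0 - V_1)/R1 = (10 - 0.05871)/220 = 0.04519 A
  P_R1 = I_R1² × R1 = (0.04519)² × 220 = 0.4492 W
Part 4:
  Power in each resistor, P = (ΔV)²/R:
    P_R1 = (10 - 0.05871)²/220 = 0.4492 W
    P_R2 = (0.05871 - 0)²/2200 = 0.000001567 W
    P_R3 = (0.05871 - 0)²/1.3 = 0.002651 W
  P_total = P_R1 + P_R2 + P_R3 = 0.4519 W

Final answers:
1. V_1 = 0.05871 V
2. I_R2 = 2.669e-05 A
3. P_R1 = 0.4492 W
4. P_total = 0.4519 W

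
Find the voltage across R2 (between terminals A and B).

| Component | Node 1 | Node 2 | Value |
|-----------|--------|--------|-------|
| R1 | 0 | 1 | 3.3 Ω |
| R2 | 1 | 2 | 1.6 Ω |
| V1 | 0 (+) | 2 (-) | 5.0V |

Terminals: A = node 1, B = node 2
R1 and R2 are in series across V1 (node 0 → node 1 → node 2), and the output A–B is taken across R2, so this is a voltage divider.
Series current: I = V1/(R1 + R2) = 5/(3.3 + 1.6) = 5/4.9 = 1.02 A
V_R2 = I × R2 = V1 × R2/(R1 + R2) = 5 × 1.6/4.9 = 1.633 V

Final answer: 1.633 V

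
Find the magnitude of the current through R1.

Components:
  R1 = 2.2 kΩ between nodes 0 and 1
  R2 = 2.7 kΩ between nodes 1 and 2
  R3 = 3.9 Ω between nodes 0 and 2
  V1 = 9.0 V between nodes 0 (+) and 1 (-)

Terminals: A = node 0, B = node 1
Nodal analysis, taking node 1 as the 0 V reference.
Source V1 fixes V_0 = 9 V.
KCL at each unknown node (sum of currents leaving = 0; resistances in Ω):
  Node 2: (V_2 - 0)/2700 + (V_2 - 9)/3.9 = 0
Collecting terms: 0.2568 × V_2 = 2.308  =>  V_2 = 8.987 V
I_R1 = (V_0 - V_1)/R1 = (9 - 0)/2200 = 0.004091 A
|I_R1| = 0.004091 A

Final answer: |I_R1| = 0.004091 A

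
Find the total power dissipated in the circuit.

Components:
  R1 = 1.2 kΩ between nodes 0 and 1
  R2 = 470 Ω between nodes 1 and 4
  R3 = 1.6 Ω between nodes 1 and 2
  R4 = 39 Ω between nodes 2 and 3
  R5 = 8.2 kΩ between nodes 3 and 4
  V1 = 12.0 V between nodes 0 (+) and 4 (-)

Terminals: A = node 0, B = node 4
Nodal analysis, taking node 4 as the 0 V reference.
Source V1 fixes V_0 = 12 V.
KCL at each unknown node (sum of currents leaving = 0; resistances in Ω):
  Node 1: (V_1 - 12)/1200 + (V_1 - 0)/470 + (V_1 - V_2)/1.6 = 0
  Node 2: (V_2 - V_1)/1.6 + (V_2 - V_3)/39 = 0
  Node 3: (V_3 - V_2)/39 + (V_3 - 0)/8200 = 0
Collecting terms (coefficients in siemens):
  0.628·V_1 - 0.625·V_2 = 0.01
  0.6506·V_2 - 0.625·V_1 - 0.02564·V_3 = 0
  0.02576·V_3 - 0.02564·V_2 = 0
Solving these 3 simultaneous equations (Gaussian elimination) gives:
  V_1 = 3.244 V, V_2 = 3.244 V, V_3 = 3.228 V
Power in each resistor, P = (ΔV)²/R:
  P_R1 = (12 - 3.244)²/1200 = 0.06389 W
  P_R2 = (3.244 - 0)²/470 = 0.02239 W
  P_R3 = (3.244 - 3.244)²/1.6 = 0.000000248 W
  P_R4 = (3.244 - 3.228)²/39 = 0.000006045 W
  P_R5 = (3.228 - 0)²/8200 = 0.001271 W
P_total = P_R1 + P_R2 + P_R3 + P_R4 + P_R5 = 0.08756 W

Final answer: 0.08756 W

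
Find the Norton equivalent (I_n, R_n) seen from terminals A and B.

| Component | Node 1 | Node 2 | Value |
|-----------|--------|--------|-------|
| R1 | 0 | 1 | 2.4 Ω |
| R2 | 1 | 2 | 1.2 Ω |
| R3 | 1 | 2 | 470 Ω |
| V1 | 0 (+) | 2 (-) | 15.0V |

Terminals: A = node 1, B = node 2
Find the Thévenin equivalent first; then I_n = V_th/R_th and R_n = R_th.
Step 1 — V_th is the open-circuit voltage V_A - V_B (nothing connected across the terminals).
Nodal analysis, taking node 2 as the 0 V reference.
Source V1 fixes V_0 = 15 V.
KCL at each unknown node (sum of currents leaving = 0; resistances in Ω):
  Node 1: (V_1 - 15)/2.4 + (V_1 - 0)/1.2 + (V_1 - 0)/470 = 0
Collecting terms: 1.252 × V_1 = 6.25  =>  V_1 = 4.992 V
V_th = V_1 - V_2 = 4.992 - 0 = 4.992 V
Step 2 — R_th: zero the source — replace V1 by a short circuit (node 2 merges into node 0) — and find the resistance seen between A (node 1) and B (node 0).
Reduce the network between node 1 (A) and node 0 (B) by series/parallel combination:
  Rp1 = R1 ‖ R2 ‖ R3 (parallel, all between nodes 0 and 1) = 1/(1/2.4 + 1/1.2 + 1/470) = 0.7986 Ω
R_th = 0.7986 Ω
I_n = V_th/R_th = 4.992/0.7986 = 6.25 A, and R_n = R_th = 0.7986 Ω

Final answer: I_n = 6.25 A, R_n = 0.7986 Ω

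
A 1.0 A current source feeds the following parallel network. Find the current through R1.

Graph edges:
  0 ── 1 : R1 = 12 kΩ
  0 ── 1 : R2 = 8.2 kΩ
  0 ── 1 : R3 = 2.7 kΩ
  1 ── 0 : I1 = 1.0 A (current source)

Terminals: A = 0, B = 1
All resistors sit directly between nodes 0 and 1, so they are in parallel and share one voltage V; the full source current 1 A splits among them.
1/R_par = 1/12000 + 1/8200 + 1/2700 = 0.0005757 S  =>  R_par = 1737 Ω
V = I × R_par = 1 × 1737 = 1737 V
I_R1 = V/R1 = 1737/12000 = 0.1448 A

Final answer: 0.1448 A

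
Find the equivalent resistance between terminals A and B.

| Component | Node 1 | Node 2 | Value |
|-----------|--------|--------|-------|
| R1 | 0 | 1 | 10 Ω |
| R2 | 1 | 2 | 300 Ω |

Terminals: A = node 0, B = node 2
Reduce the network between node 0 (A) and node 2 (B) by series/parallel combination:
  Rs1 = R1 + R2 (series, joined only at node 1) = 10 + 300 = 310 Ω
R_eq = 310 Ω

Final answer: 310 Ω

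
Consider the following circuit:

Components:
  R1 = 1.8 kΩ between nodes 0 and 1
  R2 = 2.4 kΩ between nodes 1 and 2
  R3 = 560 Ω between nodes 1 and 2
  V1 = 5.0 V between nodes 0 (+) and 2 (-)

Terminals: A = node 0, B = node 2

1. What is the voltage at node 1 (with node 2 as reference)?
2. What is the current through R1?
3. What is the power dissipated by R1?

Nodal analysis, taking node 2 as the 0 V reference.
Source V1 fixes V_0 = 5 V.
KCL at each unknown node (sum of currents leaving = 0; resistances in Ω):
  Node 1: (V_1 - 5)/1800 + (V_1 - 0)/2400 + (V_1 - 0)/560 = 0
Collecting terms: 0.002758 × V_1 = 0.002778  =>  V_1 = 1.007 V
Part 1:
  Read off the nodal solution: V_1 = 1.007 V
Part 2:
  I_R1 = (V_0 - V_1)/R1 = (5 - 1.007)/1800 = 0.002218 A
  Magnitude: I_R1 = 0.002218 A
Part 3:
  I_R1 = (V_0 - V_1)/R1 = (5 - 1.007)/1800 = 0.002218 A
  P_R1 = I_R1² × R1 = (0.002218)² × 1800 = 0.008857 W

Final answers:
1. V_1 = 1.007 V
2. I_R1 = 0.002218 A
3. P_R1 = 0.008857 W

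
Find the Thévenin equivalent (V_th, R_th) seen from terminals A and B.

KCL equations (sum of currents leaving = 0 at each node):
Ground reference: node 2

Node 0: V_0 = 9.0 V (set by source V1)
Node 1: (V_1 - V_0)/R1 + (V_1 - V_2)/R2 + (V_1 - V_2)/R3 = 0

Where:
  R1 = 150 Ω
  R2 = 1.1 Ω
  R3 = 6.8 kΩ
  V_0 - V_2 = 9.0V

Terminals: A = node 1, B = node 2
Step 1 — V_th is the open-circuit voltage V_A - V_B (nothing connected across the terminals).
Nodal analysis, taking node 2 as the 0 V reference.
Source V1 fixes V_0 = 9 V.
KCL at each unknown node (sum of currents leaving = 0; resistances in Ω):
  Node 1: (V_1 - 9)/150 + (V_1 - 0)/1.1 + (V_1 - 0)/6800 = 0
Collecting terms: 0.9159 × V_1 = 0.06  =>  V_1 = 0.06551 V
V_th = V_1 - V_2 = 0.06551 - 0 = 0.06551 V
Step 2 — R_th: zero the source — replace V1 by a short circuit (node 2 merges into node 0) — and find the resistance seen between A (node 1) and B (node 0).
Reduce the network between node 1 (A) and node 0 (B) by series/parallel combination:
  Rp1 = R1 ‖ R2 ‖ R3 (parallel, all between nodes 0 and 1) = 1/(1/150 + 1/1.1 + 1/6800) = 1.092 Ω
R_th = 1.092 Ω

Final answer: V_th = 0.06551 V, R_th = 1.092 Ω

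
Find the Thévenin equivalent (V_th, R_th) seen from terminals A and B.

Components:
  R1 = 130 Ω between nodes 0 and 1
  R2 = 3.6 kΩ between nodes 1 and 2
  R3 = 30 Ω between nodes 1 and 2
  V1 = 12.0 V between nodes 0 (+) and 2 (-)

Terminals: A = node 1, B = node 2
Step 1 — V_th is the open-circuit voltage V_A - V_B (nothing connected across the terminals).
Nodal analysis, taking node 2 as the 0 V reference.
Source V1 fixes V_0 = 12 V.
KCL at each unknown node (sum of currents leaving = 0; resistances in Ω):
  Node 1: (V_1 - 12)/130 + (V_1 - 0)/3600 + (V_1 - 0)/30 = 0
Collecting terms: 0.0413 × V_1 = 0.09231  =>  V_1 = 2.235 V
V_th = V_1 - V_2 = 2.235 - 0 = 2.235 V
Step 2 — R_th: zero the source — replace V1 by a short circuit (node 2 merges into node 0) — and find the resistance seen between A (node 1) and B (node 0).
Reduce the network between node 1 (A) and node 0 (B) by series/parallel combination:
  Rp1 = R1 ‖ R2 ‖ R3 (parallel, all between nodes 0 and 1) = 1/(1/130 + 1/3600 + 1/30) = 24.21 Ω
R_th = 24.21 Ω

Final answer: V_th = 2.235 V, R_th = 24.21 Ω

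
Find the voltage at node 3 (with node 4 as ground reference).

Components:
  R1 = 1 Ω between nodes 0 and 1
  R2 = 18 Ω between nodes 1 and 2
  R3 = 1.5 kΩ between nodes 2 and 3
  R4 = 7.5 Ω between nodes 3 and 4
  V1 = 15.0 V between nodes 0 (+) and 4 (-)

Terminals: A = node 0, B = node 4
Nodal analysis, taking node 4 as the 0 V reference.
Source V1 fixes V_0 = 15 V.
KCL at each unknown node (sum of currents leaving = 0; resistances in Ω):
  Node 1: (V_1 - 15)/1 + (V_1 - V_2)/18 = 0
  Node 2: (V_2 - V_1)/18 + (V_2 - V_3)/1500 = 0
  Node 3: (V_3 - V_2)/1500 + (V_3 - 0)/7.5 = 0
Collecting terms (coefficients in siemens):
  1.056·V_1 - 0.05556·V_2 = 15
  0.05622·V_2 - 0.05556·V_1 - 0.0006667·V_3 = 0
  0.134·V_3 - 0.0006667·V_2 = 0
Solving these 3 simultaneous equations (Gaussian elimination) gives:
  V_1 = 14.99 V, V_2 = 14.81 V, V_3 = 0.0737 V
The requested potential is V_3 = 0.0737 V.

Final answer: V_3 = 0.0737 V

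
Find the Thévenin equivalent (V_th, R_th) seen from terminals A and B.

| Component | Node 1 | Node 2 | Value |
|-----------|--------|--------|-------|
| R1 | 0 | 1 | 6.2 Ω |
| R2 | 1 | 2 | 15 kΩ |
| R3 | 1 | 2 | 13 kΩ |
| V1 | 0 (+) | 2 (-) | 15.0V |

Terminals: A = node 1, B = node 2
Step 1 — V_th is the open-circuit voltage V_A - V_B (nothing connected across the terminals).
Nodal analysis, taking node 2 as the 0 V reference.
Source V1 fixes V_0 = 15 V.
KCL at each unknown node (sum of currents leaving = 0; resistances in Ω):
  Node 1: (V_1 - 15)/6.2 + (V_1 - 0)/15000 + (V_1 - 0)/13000 = 0
Collecting terms: 0.1614 × V_1 = 2.419  =>  V_1 = 14.99 V
V_th = V_1 - V_2 = 14.99 - 0 = 14.99 V
Step 2 — R_th: zero the source — replace V1 by a short circuit (node 2 merges into node 0) — and find the resistance seen between A (node 1) and B (node 0).
Reduce the network between node 1 (A) and node 0 (B) by series/parallel combination:
  Rp1 = R1 ‖ R2 ‖ R3 (parallel, all between nodes 0 and 1) = 1/(1/6.2 + 1/15000 + 1/13000) = 6.194 Ω
R_th = 6.194 Ω

Final answer: V_th = 14.99 V, R_th = 6.194 Ω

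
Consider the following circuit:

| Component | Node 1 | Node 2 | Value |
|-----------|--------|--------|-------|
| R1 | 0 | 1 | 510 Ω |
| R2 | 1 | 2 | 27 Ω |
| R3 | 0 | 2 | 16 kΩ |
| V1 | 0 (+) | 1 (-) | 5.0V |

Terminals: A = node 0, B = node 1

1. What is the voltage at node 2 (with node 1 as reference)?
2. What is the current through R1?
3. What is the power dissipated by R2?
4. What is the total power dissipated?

Nodal analysis, taking node 1 as the 0 V reference.
Source V1 fixes V_0 = 5 V.
KCL at each unknown node (sum of currents leaving = 0; resistances in Ω):
  Node 2: (V_2 - 0)/27 + (V_2 - 5)/16000 = 0
Collecting terms: 0.0371 × V_2 = 0.0003125  =>  V_2 = 0.008423 V
Part 1:
  Read off the nodal solution: V_2 = 0.008423 V
Part 2:
  I_R1 = (V_0 - V_1)/R1 = (5 - 0)/510 = 0.009804 A
  Magnitude: I_R1 = 0.009804 A
Part 3:
  I_R2 = (V_1 - V_2)/R2 = (0 - 0.008423)/27 = -0.000312 A
  P_R2 = I_R2² × R2 = (-0.000312)² × 27 = 0.000002628 W
Part 4:
  Power in each resistor, P = (ΔV)²/R:
    P_R1 = (5 - 0)²/510 = 0.04902 W
    P_R2 = (0 - 0.008423)²/27 = 0.000002628 W
    P_R3 = (5 - 0.008423)²/16000 = 0.001557 W
  P_total = P_R1 + P_R2 + P_R3 = 0.05058 W

Final answers:
1. V_2 = 0.008423 V
2. I_R1 = 0.009804 A
3. P_R2 = 2.628e-06 W
4. P_total = 0.05058 W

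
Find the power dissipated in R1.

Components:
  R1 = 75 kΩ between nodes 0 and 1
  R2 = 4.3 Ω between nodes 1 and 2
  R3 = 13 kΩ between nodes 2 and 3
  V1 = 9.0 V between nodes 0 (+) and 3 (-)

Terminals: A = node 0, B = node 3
Nodal analysis, taking node 3 as the 0 V reference.
Source V1 fixes V_0 = 9 V.
KCL at each unknown node (sum of currents leaving = 0; resistances in Ω):
  Node 1: (V_1 - 9)/75000 + (V_1 - V_2)/4.3 = 0
  Node 2: (V_2 - V_1)/4.3 + (V_2 - 0)/13000 = 0
Collecting terms (coefficients in siemens):
  0.2326·V_1 - 0.2326·V_2 = 0.00012
  0.2326·V_2 - 0.2326·V_1 = 0
Determinant D = (0.2326)(0.2326) - (-0.2326)(-0.2326) = 0.00002099
V_1 = [(0.00012)(0.2326) - (-0.2326)(0)]/D = 1.33 V
V_2 = [(0.2326)(0) - (0.00012)(-0.2326)]/D = 1.329 V
I_R1 = (V_0 - V_1)/R1 = (9 - 1.33)/75000 = 0.0001023 A
P_R1 = I_R1² × R1 = (0.0001023)² × 75000 = 0.0007844 W

Final answer: 0.0007844 W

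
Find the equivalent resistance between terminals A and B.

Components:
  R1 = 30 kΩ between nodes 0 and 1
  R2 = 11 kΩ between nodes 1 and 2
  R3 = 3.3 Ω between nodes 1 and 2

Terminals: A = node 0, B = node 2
Reduce the network between node 0 (A) and node 2 (B) by series/parallel combination:
  Rp1 = R2 ‖ R3 (parallel, both between nodes 1 and 2) = 1/(1/11000 + 1/3.3) = 3.299 Ω
  Rs1 = R1 + Rp1 (series, joined only at node 1) = 30000 + 3.299 = 30000 Ω
R_eq = 30 kΩ

Final answer: 30 kΩ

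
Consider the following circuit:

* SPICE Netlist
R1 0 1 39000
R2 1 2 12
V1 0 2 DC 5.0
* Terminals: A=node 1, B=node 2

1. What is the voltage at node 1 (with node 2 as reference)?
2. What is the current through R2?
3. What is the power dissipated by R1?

Nodal analysis, taking node 2 as the 0 V reference.
Source V1 fixes V_0 = 5 V.
KCL at each unknown node (sum of currents leaving = 0; resistances in Ω):
  Node 1: (V_1 - 5)/39000 + (V_1 - 0)/12 = 0
Collecting terms: 0.08336 × V_1 = 0.0001282  =>  V_1 = 0.001538 V
Part 1:
  Read off the nodal solution: V_1 = 0.001538 V
Part 2:
  I_R2 = (V_1 - V_2)/R2 = (0.001538 - 0)/12 = 0.0001282 A
  Magnitude: I_R2 = 0.0001282 A
Part 3:
  I_R1 = (V_0 - V_1)/R1 = (5 - 0.001538)/39000 = 0.0001282 A
  P_R1 = I_R1² × R1 = (0.0001282)² × 39000 = 0.0006406 W

Final answers:
1. V_1 = 0.001538 V
2. I_R2 = 0.0001282 A
3. P_R1 = 0.0006406 W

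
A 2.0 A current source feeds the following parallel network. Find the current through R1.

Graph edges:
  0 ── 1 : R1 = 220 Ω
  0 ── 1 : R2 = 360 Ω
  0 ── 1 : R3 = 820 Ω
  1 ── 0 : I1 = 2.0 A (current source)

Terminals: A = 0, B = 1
All resistors sit directly between nodes 0 and 1, so they are in parallel and share one voltage V; the full source current 2 A splits among them.
1/R_par = 1/220 + 1/360 + 1/820 = 0.008543 S  =>  R_par = 117.1 Ω
V = I × R_par = 2 × 117.1 = 234.1 V
I_R1 = V/R1 = 234.1/220 = 1.064 A

Final answer: 1.064 A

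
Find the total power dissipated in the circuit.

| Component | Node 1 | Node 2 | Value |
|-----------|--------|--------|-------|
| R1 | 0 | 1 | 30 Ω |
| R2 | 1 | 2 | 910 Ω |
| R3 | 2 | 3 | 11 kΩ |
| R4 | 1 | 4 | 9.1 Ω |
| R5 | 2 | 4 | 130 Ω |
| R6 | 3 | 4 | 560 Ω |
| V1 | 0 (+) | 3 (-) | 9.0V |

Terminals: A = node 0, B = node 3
Nodal analysis, taking node 3 as the 0 V reference.
Source V1 fixes V_0 = 9 V.
KCL at each unknown node (sum of currents leaving = 0; resistances in Ω):
  Node 1: (V_1 - 9)/30 + (V_1 - V_2)/910 + (V_1 - V_4)/9.1 = 0
  Node 2: (V_2 - V_1)/910 + (V_2 - 0)/11000 + (V_2 - V_4)/130 = 0
  Node 4: (V_4 - V_1)/9.1 + (V_4 - V_2)/130 + (V_4 - 0)/560 = 0
Collecting terms (coefficients in siemens):
  0.1443·V_1 - 0.001099·V_2 - 0.1099·V_4 = 0.3
  0.008882·V_2 - 0.001099·V_1 - 0.007692·V_4 = 0
  0.1194·V_4 - 0.1099·V_1 - 0.007692·V_2 = 0
Solving these 3 simultaneous equations (Gaussian elimination) gives:
  V_1 = 8.528 V, V_2 = 8.319 V, V_4 = 8.387 V
Power in each resistor, P = (ΔV)²/R:
  P_R1 = (9 - 8.528)²/30 = 0.007426 W
  P_R2 = (8.528 - 8.319)²/910 = 0.00004821 W
  P_R3 = (8.319 - 0)²/11000 = 0.006291 W
  P_R4 = (8.528 - 8.387)²/9.1 = 0.002187 W
  P_R5 = (8.319 - 8.387)²/130 = 0.00003598 W
  P_R6 = (0 - 8.387)²/560 = 0.1256 W
P_total = P_R1 + P_R2 + P_R3 + P_R4 + P_R5 + P_R6 = 0.1416 W

Final answer: 0.1416 W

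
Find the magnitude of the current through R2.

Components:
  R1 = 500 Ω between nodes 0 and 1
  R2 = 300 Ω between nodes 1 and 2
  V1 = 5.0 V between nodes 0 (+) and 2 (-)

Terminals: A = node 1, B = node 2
Nodal analysis, taking node 2 as the 0 V reference.
Source V1 fixes V_0 = 5 V.
KCL at each unknown node (sum of currents leaving = 0; resistances in Ω):
  Node 1: (V_1 - 5)/500 + (V_1 - 0)/300 = 0
Collecting terms: 0.005333 × V_1 = 0.01  =>  V_1 = 1.875 V
I_R2 = (V_1 - V_2)/R2 = (1.875 - 0)/300 = 0.00625 A
|I_R2| = 0.00625 A

Final answer: |I_R2| = 0.00625 A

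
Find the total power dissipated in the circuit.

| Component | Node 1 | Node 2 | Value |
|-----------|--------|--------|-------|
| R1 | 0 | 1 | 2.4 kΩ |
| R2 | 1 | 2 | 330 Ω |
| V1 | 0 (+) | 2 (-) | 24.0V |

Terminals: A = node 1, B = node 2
Nodal analysis, taking node 2 as the 0 V reference.
Source V1 fixes V_0 = 24 V.
KCL at each unknown node (sum of currents leaving = 0; resistances in Ω):
  Node 1: (V_1 - 24)/2400 + (V_1 - 0)/330 = 0
Collecting terms: 0.003447 × V_1 = 0.01  =>  V_1 = 2.901 V
Power in each resistor, P = (ΔV)²/R:
  P_R1 = (24 - 2.901)²/2400 = 0.1855 W
  P_R2 = (2.901 - 0)²/330 = 0.0255 W
P_total = P_R1 + P_R2 = 0.211 W

Final answer: 0.211 W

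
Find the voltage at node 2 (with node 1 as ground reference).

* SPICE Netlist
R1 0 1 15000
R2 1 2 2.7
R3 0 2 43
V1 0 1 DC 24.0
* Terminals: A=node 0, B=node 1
Nodal analysis, taking node 1 as the 0 V reference.
Source V1 fixes V_0 = 24 V.
KCL at each unknown node (sum of currents leaving = 0; resistances in Ω):
  Node 2: (V_2 - 0)/2.7 + (V_2 - 24)/43 = 0
Collecting terms: 0.3936 × V_2 = 0.5581  =>  V_2 = 1.418 V
The requested potential is V_2 = 1.418 V.

Final answer: V_2 = 1.418 V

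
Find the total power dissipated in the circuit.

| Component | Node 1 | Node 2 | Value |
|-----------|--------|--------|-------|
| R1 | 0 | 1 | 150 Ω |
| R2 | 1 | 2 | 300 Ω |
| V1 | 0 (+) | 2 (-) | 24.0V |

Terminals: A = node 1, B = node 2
Nodal analysis, taking node 2 as the 0 V reference.
Source V1 fixes V_0 = 24 V.
KCL at each unknown node (sum of currents leaving = 0; resistances in Ω):
  Node 1: (V_1 - 24)/150 + (V_1 - 0)/300 = 0
Collecting terms: 0.01 × V_1 = 0.16  =>  V_1 = 16 V
Power in each resistor, P = (ΔV)²/R:
  P_R1 = (24 - 16)²/150 = 0.4267 W
  P_R2 = (16 - 0)²/300 = 0.8533 W
P_total = P_R1 + P_R2 = 1.28 W

Final answer: 1.28 W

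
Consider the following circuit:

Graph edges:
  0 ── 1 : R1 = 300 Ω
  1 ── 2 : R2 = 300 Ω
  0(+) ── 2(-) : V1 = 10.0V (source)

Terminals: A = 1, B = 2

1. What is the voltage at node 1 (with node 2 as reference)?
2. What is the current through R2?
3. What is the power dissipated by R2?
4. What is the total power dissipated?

Nodal analysis, taking node 2 as the 0 V reference.
Source V1 fixes V_0 = 10 V.
KCL at each unknown node (sum of currents leaving = 0; resistances in Ω):
  Node 1: (V_1 - 10)/300 + (V_1 - 0)/300 = 0
Collecting terms: 0.006667 × V_1 = 0.03333  =>  V_1 = 5 V
Part 1:
  Read off the nodal solution: V_1 = 5 V
Part 2:
  I_R2 = (V_1 - V_2)/R2 = (5 - 0)/300 = 0.01667 A
  Magnitude: I_R2 = 0.01667 A
Part 3:
  I_R2 = (V_1 - V_2)/R2 = (5 - 0)/300 = 0.01667 A
  P_R2 = I_R2² × R2 = (0.01667)² × 300 = 0.08333 W
Part 4:
  Power in each resistor, P = (ΔV)²/R:
    P_R1 = (10 - 5)²/300 = 0.08333 W
    P_R2 = (5 - 0)²/300 = 0.08333 W
  P_total = P_R1 + P_R2 = 0.1667 W

Final answers:
1. V_1 = 5 V
2. I_R2 = 0.01667 A
3. P_R2 = 0.08333 W
4. P_total = 0.1667 W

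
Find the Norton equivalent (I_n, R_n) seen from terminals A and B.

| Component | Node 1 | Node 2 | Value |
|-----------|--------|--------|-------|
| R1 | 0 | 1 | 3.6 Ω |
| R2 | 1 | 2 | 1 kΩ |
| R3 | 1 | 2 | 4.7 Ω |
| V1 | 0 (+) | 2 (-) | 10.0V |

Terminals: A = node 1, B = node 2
Find the Thévenin equivalent first; then I_n = V_th/R_th and R_n = R_th.
Step 1 — V_th is the open-circuit voltage V_A - V_B (nothing connected across the terminals).
Nodal analysis, taking node 2 as the 0 V reference.
Source V1 fixes V_0 = 10 V.
KCL at each unknown node (sum of currents leaving = 0; resistances in Ω):
  Node 1: (V_1 - 10)/3.6 + (V_1 - 0)/1000 + (V_1 - 0)/4.7 = 0
Collecting terms: 0.4915 × V_1 = 2.778  =>  V_1 = 5.651 V
V_th = V_1 - V_2 = 5.651 - 0 = 5.651 V
Step 2 — R_th: zero the source — replace V1 by a short circuit (node 2 merges into node 0) — and find the resistance seen between A (node 1) and B (node 0).
Reduce the network between node 1 (A) and node 0 (B) by series/parallel combination:
  Rp1 = R1 ‖ R2 ‖ R3 (parallel, all between nodes 0 and 1) = 1/(1/3.6 + 1/1000 + 1/4.7) = 2.034 Ω
R_th = 2.034 Ω
I_n = V_th/R_th = 5.651/2.034 = 2.778 A, and R_n = R_th = 2.034 Ω

Final answer: I_n = 2.778 A, R_n = 2.034 Ω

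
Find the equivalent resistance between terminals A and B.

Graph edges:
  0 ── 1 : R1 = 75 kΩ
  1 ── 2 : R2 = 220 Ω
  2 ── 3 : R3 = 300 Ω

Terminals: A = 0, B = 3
Reduce the network between node 0 (A) and node 3 (B) by series/parallel combination:
  Rs1 = R1 + R2 (series, joined only at node 1) = 75000 + 220 = 75220 Ω
  Rs2 = R3 + Rs1 (series, joined only at node 2) = 300 + 75220 = 75520 Ω
R_eq = 75.52 kΩ

Final answer: 75.52 kΩ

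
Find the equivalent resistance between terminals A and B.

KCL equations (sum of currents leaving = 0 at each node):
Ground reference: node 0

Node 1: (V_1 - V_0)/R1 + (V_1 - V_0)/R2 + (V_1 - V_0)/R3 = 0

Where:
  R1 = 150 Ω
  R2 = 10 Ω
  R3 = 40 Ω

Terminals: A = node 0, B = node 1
Reduce the network between node 0 (A) and node 1 (B) by series/parallel combination:
  Rp1 = R1 ‖ R2 ‖ R3 (parallel, all between nodes 0 and 1) = 1/(1/150 + 1/10 + 1/40) = 7.595 Ω
R_eq = 7.595 Ω

Final answer: 7.595 Ω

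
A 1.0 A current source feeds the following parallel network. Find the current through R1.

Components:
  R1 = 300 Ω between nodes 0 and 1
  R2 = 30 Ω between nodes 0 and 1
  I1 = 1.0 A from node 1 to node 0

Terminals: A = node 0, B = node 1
All resistors sit directly between nodes 0 and 1, so they are in parallel and share one voltage V; the full source current 1 A splits among them.
1/R_par = 1/300 + 1/30 = 0.03667 S  =>  R_par = 27.27 Ω
V = I × R_par = 1 × 27.27 = 27.27 V
I_R1 = V/R1 = 27.27/300 = 0.09091 A

Final answer: 0.09091 A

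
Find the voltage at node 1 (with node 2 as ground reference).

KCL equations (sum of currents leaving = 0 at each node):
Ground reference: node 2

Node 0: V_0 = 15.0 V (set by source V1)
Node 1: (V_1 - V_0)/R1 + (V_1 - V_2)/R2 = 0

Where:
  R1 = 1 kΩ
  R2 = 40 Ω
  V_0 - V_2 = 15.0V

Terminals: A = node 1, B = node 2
Nodal analysis, taking node 2 as the 0 V reference.
Source V1 fixes V_0 = 15 V.
KCL at each unknown node (sum of currents leaving = 0; resistances in Ω):
  Node 1: (V_1 - 15)/1000 + (V_1 - 0)/40 = 0
Collecting terms: 0.026 × V_1 = 0.015  =>  V_1 = 0.5769 V
The requested potential is V_1 = 0.5769 V.

Final answer: V_1 = 0.5769 V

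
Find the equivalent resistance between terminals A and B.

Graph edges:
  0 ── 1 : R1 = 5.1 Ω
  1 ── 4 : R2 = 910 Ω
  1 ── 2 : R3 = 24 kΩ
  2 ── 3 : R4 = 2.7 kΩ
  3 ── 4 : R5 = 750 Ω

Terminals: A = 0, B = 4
Reduce the network between node 0 (A) and node 4 (B) by series/parallel combination:
  Rs1 = R3 + R4 (series, joined only at node 2) = 24000 + 2700 = 26700 Ω
  Rs2 = R5 + Rs1 (series, joined only at node 3) = 750 + 26700 = 27450 Ω
  Rp1 = R2 ‖ Rs2 (parallel, both between nodes 1 and 4) = 1/(1/910 + 1/27450) = 880.8 Ω
  Rs3 = R1 + Rp1 (series, joined only at node 1) = 5.1 + 880.8 = 885.9 Ω
R_eq = 885.9 Ω

Final answer: 885.9 Ω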